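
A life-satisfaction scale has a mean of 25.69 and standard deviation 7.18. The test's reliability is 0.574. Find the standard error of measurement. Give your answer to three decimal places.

SEM = SD · √(1 − ρ) = 7.18 × √0.426 = 7.18 × 0.6527 = 4.6863

4.686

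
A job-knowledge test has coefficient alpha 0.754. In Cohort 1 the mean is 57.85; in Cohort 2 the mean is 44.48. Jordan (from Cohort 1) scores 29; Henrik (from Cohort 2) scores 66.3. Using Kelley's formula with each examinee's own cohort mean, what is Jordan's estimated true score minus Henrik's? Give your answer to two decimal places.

T̂_Jordan = 0.754(29) + 0.246(57.85) = 36.0971
T̂_Henrik = 0.754(66.3) + 0.246(44.48) = 60.9323
Difference = 36.0971 − 60.9323 = -24.8352

-24.84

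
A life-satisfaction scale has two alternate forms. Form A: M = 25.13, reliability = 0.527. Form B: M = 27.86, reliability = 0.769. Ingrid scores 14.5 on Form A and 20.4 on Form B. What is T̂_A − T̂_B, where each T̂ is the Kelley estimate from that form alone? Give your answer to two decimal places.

T̂_A = 0.527(14.5) + 0.473(25.13) = 19.5280
T̂_B = 0.769(20.4) + 0.231(27.86) = 22.1233
T̂_A − T̂_B = -2.5953

-2.60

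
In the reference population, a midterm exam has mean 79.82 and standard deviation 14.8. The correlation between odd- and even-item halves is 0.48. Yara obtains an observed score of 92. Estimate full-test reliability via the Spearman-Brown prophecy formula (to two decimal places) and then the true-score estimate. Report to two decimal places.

87.74

Spearman-Brown: ρ = 2r/(1 + r) = 2(0.48)/(1 + 0.48) = 0.960/1.48 = 0.6486 → 0.65
T̂ = 0.65(92) + 0.35(79.82) = 59.80 + 27.9370 = 87.737 → 87.74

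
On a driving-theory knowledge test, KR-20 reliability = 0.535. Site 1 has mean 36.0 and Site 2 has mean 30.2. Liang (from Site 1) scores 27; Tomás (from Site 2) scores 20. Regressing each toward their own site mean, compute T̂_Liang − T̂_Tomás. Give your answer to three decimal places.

T̂_Liang = 0.535(27) + 0.465(36.0) = 31.18500
T̂_Tomás = 0.535(20) + 0.465(30.2) = 24.74300
Difference = 31.18500 − 24.74300 = 6.44200

6.442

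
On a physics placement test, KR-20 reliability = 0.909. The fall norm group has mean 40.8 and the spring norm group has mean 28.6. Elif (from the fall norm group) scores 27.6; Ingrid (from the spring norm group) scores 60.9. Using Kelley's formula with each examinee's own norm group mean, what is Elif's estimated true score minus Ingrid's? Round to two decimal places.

-29.16

T̂_Elif = 0.909(27.6) + 0.091(40.8) = 28.8012
T̂_Ingrid = 0.909(60.9) + 0.091(28.6) = 57.9607
Difference = 28.8012 − 57.9607 = -29.1595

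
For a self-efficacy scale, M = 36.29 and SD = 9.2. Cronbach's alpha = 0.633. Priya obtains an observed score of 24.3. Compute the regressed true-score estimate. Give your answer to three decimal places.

T̂ = ρX + (1 − ρ)μ
  = 0.633 × 24.3 + 0.367 × 36.29
  = 15.3819 + 13.31843
  = 28.7003
  ≈ 28.700

28.700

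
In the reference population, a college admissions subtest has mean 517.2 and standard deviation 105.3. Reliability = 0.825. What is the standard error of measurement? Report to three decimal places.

SEM = SD · √(1 − ρ) = 105.3 × √0.175 = 105.3 × 0.4183 = 44.0502

44.050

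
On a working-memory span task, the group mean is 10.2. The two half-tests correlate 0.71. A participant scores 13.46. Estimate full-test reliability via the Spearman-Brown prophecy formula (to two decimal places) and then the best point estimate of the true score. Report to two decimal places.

12.91

Spearman-Brown: ρ = 2r/(1 + r) = 2(0.71)/(1 + 0.71) = 1.420/1.71 = 0.8304 → 0.83
T̂ = 0.83(13.46) + 0.17(10.2) = 11.1718 + 1.734 = 12.906 → 12.91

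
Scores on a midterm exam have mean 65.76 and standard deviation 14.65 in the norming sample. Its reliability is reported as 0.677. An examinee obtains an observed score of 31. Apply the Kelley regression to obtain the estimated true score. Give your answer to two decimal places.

T̂ = ρX + (1 − ρ)μ
  = 0.677 × 31 + 0.323 × 65.76
  = 20.987 + 21.24048
  = 42.227
  ≈ 42.23

42.23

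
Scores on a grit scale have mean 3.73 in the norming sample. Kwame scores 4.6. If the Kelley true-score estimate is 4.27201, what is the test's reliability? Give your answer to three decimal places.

0.623

T̂ = ρX + (1 − ρ)μ  ⇒  T̂ − μ = ρ(X − μ)
ρ = (T̂ − μ)/(X − μ) = (4.27201 − 3.73) / (4.6 − 3.73) = 0.54201 / 0.87 = 0.62300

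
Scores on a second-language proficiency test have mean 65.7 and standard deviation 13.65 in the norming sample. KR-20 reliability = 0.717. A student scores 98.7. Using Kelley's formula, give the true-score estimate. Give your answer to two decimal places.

T̂ = 0.717(98.7) + 0.283(65.7) = 70.7679 + 18.5931 = 89.361 → 89.36

89.36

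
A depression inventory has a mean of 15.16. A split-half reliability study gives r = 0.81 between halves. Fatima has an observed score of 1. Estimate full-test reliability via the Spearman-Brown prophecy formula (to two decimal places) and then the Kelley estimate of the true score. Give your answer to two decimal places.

Spearman-Brown: ρ = 2r/(1 + r) = 2(0.81)/(1 + 0.81) = 1.620/1.81 = 0.8950 → 0.90
T̂ = ρX + (1 − ρ)μ
  = 0.90 × 1 + 0.10 × 15.16
  = 0.90 + 1.5160
  = 2.416
  ≈ 2.42

2.42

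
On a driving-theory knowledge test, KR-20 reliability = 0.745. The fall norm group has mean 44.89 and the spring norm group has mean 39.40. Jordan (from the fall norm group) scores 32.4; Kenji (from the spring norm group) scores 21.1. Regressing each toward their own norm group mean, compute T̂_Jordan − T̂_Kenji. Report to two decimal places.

9.82

T̂_Jordan = 0.745(32.4) + 0.255(44.89) = 35.5849
T̂_Kenji = 0.745(21.1) + 0.255(39.40) = 25.7665
Difference = 35.5849 − 25.7665 = 9.8184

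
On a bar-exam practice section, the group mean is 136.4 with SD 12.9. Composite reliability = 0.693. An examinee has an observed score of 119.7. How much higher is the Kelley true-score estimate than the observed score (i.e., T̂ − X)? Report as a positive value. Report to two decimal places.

T̂ = ρX + (1 − ρ)μ
  = 0.693 × 119.7 + 0.307 × 136.4
  = 82.9521 + 41.8748
  = 124.8269
  ≈ 124.827
T̂ − X = 124.827 − 119.7 = 5.127 → 5.13

5.13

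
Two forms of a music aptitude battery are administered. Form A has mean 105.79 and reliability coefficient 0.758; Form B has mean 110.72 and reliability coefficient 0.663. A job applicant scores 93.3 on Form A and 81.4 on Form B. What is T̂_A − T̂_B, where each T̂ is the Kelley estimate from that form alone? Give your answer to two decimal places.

5.04

T̂_A = 0.758(93.3) + 0.242(105.79) = 96.3226
T̂_B = 0.663(81.4) + 0.337(110.72) = 91.2808
T̂_A − T̂_B = 5.0417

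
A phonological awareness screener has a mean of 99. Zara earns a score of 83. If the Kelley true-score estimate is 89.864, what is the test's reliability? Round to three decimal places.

T̂ = ρX + (1 − ρ)μ  ⇒  T̂ − μ = ρ(X − μ)
ρ = (T̂ − μ)/(X − μ) = (89.864 − 99) / (83 − 99) = -9.136 / -16.0 = 0.57100

0.571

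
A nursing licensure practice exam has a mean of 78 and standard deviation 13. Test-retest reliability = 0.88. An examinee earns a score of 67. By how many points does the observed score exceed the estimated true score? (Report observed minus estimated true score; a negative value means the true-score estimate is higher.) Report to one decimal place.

-1.3

T̂ = ρX + (1 − ρ)μ
  = 0.88 × 67 + 0.12 × 78
  = 58.96 + 9.36
  = 68.320
  ≈ 68.32
X − T̂ = 67 − 68.32 = -1.32 → -1.3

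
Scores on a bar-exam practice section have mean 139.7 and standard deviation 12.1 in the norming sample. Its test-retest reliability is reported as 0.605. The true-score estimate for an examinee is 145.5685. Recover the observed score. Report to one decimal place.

149.4

T̂ = ρX + (1 − ρ)μ  ⇒  X = (T̂ − (1 − ρ)μ) / ρ
X = (145.5685 − 0.395 × 139.7) / 0.605 = (145.5685 − 55.1815) / 0.605 = 90.3870 / 0.605 = 149.400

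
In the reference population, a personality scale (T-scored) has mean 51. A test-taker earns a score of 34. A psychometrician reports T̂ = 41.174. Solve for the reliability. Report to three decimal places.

T̂ = ρX + (1 − ρ)μ  ⇒  T̂ − μ = ρ(X − μ)
ρ = (T̂ − μ)/(X − μ) = (41.174 − 51) / (34 − 51) = -9.826 / -17.0 = 0.57800

0.578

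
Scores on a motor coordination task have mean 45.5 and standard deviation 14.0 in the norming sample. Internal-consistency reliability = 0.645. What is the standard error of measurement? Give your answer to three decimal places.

SEM = SD · √(1 − ρ) = 14.0 × √0.355 = 14.0 × 0.5958 = 8.3415

8.341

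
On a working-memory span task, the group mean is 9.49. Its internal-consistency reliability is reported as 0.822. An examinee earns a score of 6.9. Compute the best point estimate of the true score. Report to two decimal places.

T̂ = ρX + (1 − ρ)μ
  = 0.822 × 6.9 + 0.178 × 9.49
  = 5.6718 + 1.68922
  = 7.361
  ≈ 7.36

7.36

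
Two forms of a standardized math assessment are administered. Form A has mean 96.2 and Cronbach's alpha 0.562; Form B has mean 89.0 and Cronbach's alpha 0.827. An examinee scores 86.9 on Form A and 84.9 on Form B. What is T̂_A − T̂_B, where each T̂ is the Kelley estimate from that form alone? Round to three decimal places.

T̂_A = 0.562(86.9) + 0.438(96.2) = 90.97340
T̂_B = 0.827(84.9) + 0.173(89.0) = 85.60930
T̂_A − T̂_B = 5.36410

5.364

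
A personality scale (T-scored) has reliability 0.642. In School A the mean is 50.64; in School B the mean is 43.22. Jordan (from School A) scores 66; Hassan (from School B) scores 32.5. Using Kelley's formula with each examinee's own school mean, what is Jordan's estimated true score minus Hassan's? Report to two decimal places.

T̂_Jordan = 0.642(66) + 0.358(50.64) = 60.5011
T̂_Hassan = 0.642(32.5) + 0.358(43.22) = 36.3378
Difference = 60.5011 − 36.3378 = 24.1634

24.16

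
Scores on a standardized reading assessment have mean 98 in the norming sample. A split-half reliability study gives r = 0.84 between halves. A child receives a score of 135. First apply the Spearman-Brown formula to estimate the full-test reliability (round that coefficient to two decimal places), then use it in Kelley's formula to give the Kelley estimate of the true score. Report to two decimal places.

Spearman-Brown: ρ = 2r/(1 + r) = 2(0.84)/(1 + 0.84) = 1.680/1.84 = 0.9130 → 0.91
Kelley's formula gives T̂ = 0.91·135 + 0.09·98 = 122.85 + 8.82 = 131.670.

131.67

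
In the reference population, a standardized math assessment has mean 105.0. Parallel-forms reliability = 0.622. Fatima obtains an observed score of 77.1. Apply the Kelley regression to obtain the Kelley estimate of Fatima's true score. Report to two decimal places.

87.65

T̂ = ρX + (1 − ρ)μ
  = 0.622 × 77.1 + 0.378 × 105.0
  = 47.9562 + 39.6900
  = 87.646
  ≈ 87.65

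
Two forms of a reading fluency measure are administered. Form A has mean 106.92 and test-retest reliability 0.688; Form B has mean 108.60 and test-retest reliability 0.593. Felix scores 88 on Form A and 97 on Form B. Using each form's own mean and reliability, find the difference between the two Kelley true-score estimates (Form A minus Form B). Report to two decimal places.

-7.82

T̂_A = 0.688(88) + 0.312(106.92) = 93.9030
T̂_B = 0.593(97) + 0.407(108.60) = 101.7212
T̂_A − T̂_B = -7.8182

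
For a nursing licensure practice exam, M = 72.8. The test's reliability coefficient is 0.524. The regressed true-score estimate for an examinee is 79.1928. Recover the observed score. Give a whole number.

T̂ = ρX + (1 − ρ)μ  ⇒  X = (T̂ − (1 − ρ)μ) / ρ
X = (79.1928 − 0.476 × 72.8) / 0.524 = (79.1928 − 34.6528) / 0.524 = 44.5400 / 0.524 = 85.00

85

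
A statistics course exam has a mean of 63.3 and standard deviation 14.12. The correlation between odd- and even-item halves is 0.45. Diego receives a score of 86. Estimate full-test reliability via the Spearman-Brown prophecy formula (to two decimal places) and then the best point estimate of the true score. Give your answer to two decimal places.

Spearman-Brown: ρ = 2r/(1 + r) = 2(0.45)/(1 + 0.45) = 0.900/1.45 = 0.6207 → 0.62
T̂ = 0.62(86) + 0.38(63.3) = 53.32 + 24.054 = 77.374 → 77.37

77.37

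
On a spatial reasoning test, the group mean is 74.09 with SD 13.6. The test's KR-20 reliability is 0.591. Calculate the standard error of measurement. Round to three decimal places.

SEM = SD · √(1 − ρ) = 13.6 × √0.409 = 13.6 × 0.6395 = 8.6976

8.698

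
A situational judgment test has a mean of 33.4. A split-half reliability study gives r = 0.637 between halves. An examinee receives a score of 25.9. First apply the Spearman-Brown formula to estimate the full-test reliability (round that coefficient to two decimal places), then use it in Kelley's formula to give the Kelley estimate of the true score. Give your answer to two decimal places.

Spearman-Brown: ρ = 2r/(1 + r) = 2(0.637)/(1 + 0.637) = 1.2740/1.637 = 0.7783 → 0.78
Weight the observed score by reliability and the mean by (1 − reliability): T̂ = 0.78·25.9 + 0.22·33.4 = 20.202 + 7.348 = 27.550.

27.55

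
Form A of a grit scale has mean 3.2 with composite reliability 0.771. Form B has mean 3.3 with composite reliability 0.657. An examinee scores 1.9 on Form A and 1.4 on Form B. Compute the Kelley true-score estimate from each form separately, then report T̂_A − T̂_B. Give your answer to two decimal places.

0.15

T̂_A = 0.771(1.9) + 0.229(3.2) = 2.1977
T̂_B = 0.657(1.4) + 0.343(3.3) = 2.0517
T̂_A − T̂_B = 0.1460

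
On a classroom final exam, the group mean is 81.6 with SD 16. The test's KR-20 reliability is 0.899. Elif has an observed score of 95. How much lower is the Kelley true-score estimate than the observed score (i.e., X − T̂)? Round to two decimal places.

T̂ = ρX + (1 − ρ)μ
  = 0.899 × 95 + 0.101 × 81.6
  = 85.405 + 8.2416
  = 93.6466
  ≈ 93.647
X − T̂ = 95 − 93.647 = 1.353 → 1.35

1.35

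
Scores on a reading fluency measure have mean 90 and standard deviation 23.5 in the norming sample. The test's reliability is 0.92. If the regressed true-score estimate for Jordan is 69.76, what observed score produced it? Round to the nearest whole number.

68

T̂ = ρX + (1 − ρ)μ  ⇒  X = (T̂ − (1 − ρ)μ) / ρ
X = (69.76 − 0.08 × 90) / 0.92 = (69.76 − 7.20) / 0.92 = 62.56 / 0.92 = 68.00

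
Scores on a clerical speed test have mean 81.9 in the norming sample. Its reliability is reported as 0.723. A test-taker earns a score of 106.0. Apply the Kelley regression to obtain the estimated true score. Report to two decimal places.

Kelley's formula gives T̂ = 0.723·106.0 + 0.277·81.9 = 76.6380 + 22.6863 = 99.324.

99.32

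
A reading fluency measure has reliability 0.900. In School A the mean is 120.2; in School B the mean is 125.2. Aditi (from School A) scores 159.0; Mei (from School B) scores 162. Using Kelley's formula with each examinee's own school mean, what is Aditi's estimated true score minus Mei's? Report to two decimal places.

-3.20

T̂_Aditi = 0.900(159.0) + 0.100(120.2) = 155.1200
T̂_Mei = 0.900(162) + 0.100(125.2) = 158.3200
Difference = 155.1200 − 158.3200 = -3.2000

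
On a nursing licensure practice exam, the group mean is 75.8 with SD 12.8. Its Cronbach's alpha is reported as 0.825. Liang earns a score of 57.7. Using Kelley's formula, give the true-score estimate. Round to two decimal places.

T̂ = ρX + (1 − ρ)μ
  = 0.825 × 57.7 + 0.175 × 75.8
  = 47.6025 + 13.2650
  = 60.867
  ≈ 60.87

60.87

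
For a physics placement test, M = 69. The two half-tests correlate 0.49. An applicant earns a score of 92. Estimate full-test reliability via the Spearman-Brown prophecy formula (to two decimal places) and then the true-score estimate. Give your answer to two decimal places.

Spearman-Brown: ρ = 2r/(1 + r) = 2(0.49)/(1 + 0.49) = 0.980/1.49 = 0.6577 → 0.66
T̂ = ρX + (1 − ρ)μ
  = 0.66 × 92 + 0.34 × 69
  = 60.72 + 23.46
  = 84.180
  ≈ 84.18

84.18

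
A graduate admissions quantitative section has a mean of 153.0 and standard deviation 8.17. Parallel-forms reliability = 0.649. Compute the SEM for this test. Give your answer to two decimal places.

4.84

SEM = SD · √(1 − ρ) = 8.17 × √0.351 = 8.17 × 0.5925 = 4.840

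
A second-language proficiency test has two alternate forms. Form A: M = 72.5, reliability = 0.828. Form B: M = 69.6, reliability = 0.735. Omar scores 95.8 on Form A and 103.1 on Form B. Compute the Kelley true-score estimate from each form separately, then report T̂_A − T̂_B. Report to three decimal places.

-2.430

T̂_A = 0.828(95.8) + 0.172(72.5) = 91.79240
T̂_B = 0.735(103.1) + 0.265(69.6) = 94.22250
T̂_A − T̂_B = -2.43010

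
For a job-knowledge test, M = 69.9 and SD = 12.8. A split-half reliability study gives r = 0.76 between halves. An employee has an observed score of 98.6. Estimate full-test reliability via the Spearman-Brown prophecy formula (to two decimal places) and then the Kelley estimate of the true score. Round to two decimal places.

94.58

Spearman-Brown: ρ = 2r/(1 + r) = 2(0.76)/(1 + 0.76) = 1.520/1.76 = 0.8636 → 0.86
T̂ = ρX + (1 − ρ)μ
  = 0.86 × 98.6 + 0.14 × 69.9
  = 84.796 + 9.786
  = 94.582
  ≈ 94.58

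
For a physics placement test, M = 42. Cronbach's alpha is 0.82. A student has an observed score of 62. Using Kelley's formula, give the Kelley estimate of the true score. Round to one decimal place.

T̂ = ρX + (1 − ρ)μ
  = 0.82 × 62 + 0.18 × 42
  = 50.84 + 7.56
  = 58.40
  ≈ 58.4

58.4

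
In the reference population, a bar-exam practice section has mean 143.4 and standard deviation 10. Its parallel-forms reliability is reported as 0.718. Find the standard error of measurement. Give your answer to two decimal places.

SEM = SD · √(1 − ρ) = 10 × √0.282 = 10 × 0.5310 = 5.310

5.31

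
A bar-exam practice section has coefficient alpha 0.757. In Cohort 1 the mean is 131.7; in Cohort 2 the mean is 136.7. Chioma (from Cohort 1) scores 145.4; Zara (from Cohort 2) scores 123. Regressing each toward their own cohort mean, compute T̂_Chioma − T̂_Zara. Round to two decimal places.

15.74

T̂_Chioma = 0.757(145.4) + 0.243(131.7) = 142.0709
T̂_Zara = 0.757(123) + 0.243(136.7) = 126.3291
Difference = 142.0709 − 126.3291 = 15.7418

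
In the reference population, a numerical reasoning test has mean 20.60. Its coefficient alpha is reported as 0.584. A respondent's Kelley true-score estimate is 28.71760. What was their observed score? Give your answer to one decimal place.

34.5

T̂ = ρX + (1 − ρ)μ  ⇒  X = (T̂ − (1 − ρ)μ) / ρ
X = (28.71760 − 0.416 × 20.60) / 0.584 = (28.71760 − 8.56960) / 0.584 = 20.14800 / 0.584 = 34.500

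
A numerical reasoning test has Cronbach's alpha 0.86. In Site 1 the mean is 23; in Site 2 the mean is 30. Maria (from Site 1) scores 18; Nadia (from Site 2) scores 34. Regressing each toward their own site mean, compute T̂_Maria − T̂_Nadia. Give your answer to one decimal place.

-14.7

T̂_Maria = 0.86(18) + 0.14(23) = 18.700
T̂_Nadia = 0.86(34) + 0.14(30) = 33.440
Difference = 18.700 − 33.440 = -14.740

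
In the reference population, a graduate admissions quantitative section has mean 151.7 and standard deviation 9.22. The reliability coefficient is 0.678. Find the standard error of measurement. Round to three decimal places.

SEM = SD · √(1 − ρ) = 9.22 × √0.322 = 9.22 × 0.5675 = 5.2319

5.232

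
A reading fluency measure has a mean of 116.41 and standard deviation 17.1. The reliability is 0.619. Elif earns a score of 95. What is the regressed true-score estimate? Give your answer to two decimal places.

T̂ = 0.619(95) + 0.381(116.41) = 58.805 + 44.35221 = 103.157 → 103.16

103.16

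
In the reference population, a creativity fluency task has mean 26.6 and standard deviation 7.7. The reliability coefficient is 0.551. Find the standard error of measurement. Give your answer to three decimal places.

SEM = SD · √(1 − ρ) = 7.7 × √0.449 = 7.7 × 0.6701 = 5.1596

5.160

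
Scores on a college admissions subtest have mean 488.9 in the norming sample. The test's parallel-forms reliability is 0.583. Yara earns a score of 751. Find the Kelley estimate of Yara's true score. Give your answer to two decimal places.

641.70

Weight the observed score by reliability and the mean by (1 − reliability): T̂ = 0.583·751 + 0.417·488.9 = 437.833 + 203.8713 = 641.704.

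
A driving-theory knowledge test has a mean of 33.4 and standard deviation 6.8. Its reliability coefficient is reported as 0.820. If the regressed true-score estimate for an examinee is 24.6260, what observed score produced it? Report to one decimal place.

T̂ = ρX + (1 − ρ)μ  ⇒  X = (T̂ − (1 − ρ)μ) / ρ
X = (24.6260 − 0.180 × 33.4) / 0.820 = (24.6260 − 6.0120) / 0.820 = 18.6140 / 0.820 = 22.700

22.7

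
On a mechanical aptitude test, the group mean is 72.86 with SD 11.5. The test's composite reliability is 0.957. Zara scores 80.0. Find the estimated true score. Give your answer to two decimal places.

Kelley's formula gives T̂ = 0.957·80.0 + 0.043·72.86 = 76.5600 + 3.13298 = 79.693.

79.69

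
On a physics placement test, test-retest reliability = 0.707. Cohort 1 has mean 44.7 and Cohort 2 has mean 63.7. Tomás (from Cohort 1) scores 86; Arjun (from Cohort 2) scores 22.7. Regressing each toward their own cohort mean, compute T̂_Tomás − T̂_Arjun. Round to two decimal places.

T̂_Tomás = 0.707(86) + 0.293(44.7) = 73.8991
T̂_Arjun = 0.707(22.7) + 0.293(63.7) = 34.7130
Difference = 73.8991 − 34.7130 = 39.1861

39.19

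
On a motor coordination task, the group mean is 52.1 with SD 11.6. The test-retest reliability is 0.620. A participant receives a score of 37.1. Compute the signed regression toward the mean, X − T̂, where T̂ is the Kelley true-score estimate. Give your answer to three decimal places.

-5.700

Regress the observed score toward the mean by the unreliability: T̂ = 0.620·37.1 + 0.380·52.1 = 23.0020 + 19.7980 = 42.80000.
X − T̂ = 37.1 − 42.8000 = -5.7000 → -5.700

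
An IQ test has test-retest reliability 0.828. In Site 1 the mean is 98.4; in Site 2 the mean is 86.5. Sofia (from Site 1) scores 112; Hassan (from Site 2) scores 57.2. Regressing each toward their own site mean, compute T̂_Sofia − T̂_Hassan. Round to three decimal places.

T̂_Sofia = 0.828(112) + 0.172(98.4) = 109.66080
T̂_Hassan = 0.828(57.2) + 0.172(86.5) = 62.23960
Difference = 109.66080 − 62.23960 = 47.42120

47.421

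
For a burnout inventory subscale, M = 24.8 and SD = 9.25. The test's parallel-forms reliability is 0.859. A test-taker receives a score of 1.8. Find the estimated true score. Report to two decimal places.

5.04

Regress the observed score toward the mean by the unreliability: T̂ = 0.859·1.8 + 0.141·24.8 = 1.5462 + 3.4968 = 5.043.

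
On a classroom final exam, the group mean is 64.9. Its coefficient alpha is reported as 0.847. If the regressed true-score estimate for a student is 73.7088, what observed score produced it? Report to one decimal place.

T̂ = ρX + (1 − ρ)μ  ⇒  X = (T̂ − (1 − ρ)μ) / ρ
X = (73.7088 − 0.153 × 64.9) / 0.847 = (73.7088 − 9.9297) / 0.847 = 63.7791 / 0.847 = 75.300

75.3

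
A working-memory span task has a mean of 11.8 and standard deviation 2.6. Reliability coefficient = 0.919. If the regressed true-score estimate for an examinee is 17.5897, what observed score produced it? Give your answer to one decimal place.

18.1

T̂ = ρX + (1 − ρ)μ  ⇒  X = (T̂ − (1 − ρ)μ) / ρ
X = (17.5897 − 0.081 × 11.8) / 0.919 = (17.5897 − 0.9558) / 0.919 = 16.6339 / 0.919 = 18.100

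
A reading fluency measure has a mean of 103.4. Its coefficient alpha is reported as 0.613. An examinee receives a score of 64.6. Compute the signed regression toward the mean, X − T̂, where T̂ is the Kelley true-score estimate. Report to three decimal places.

T̂ = ρX + (1 − ρ)μ
  = 0.613 × 64.6 + 0.387 × 103.4
  = 39.5998 + 40.0158
  = 79.61560
  ≈ 79.6156
X − T̂ = 64.6 − 79.6156 = -15.0156 → -15.016

-15.016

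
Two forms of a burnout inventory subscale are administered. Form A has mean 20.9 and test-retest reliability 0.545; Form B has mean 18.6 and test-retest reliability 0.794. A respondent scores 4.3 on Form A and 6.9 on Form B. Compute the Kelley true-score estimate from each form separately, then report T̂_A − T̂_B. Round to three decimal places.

T̂_A = 0.545(4.3) + 0.455(20.9) = 11.85300
T̂_B = 0.794(6.9) + 0.206(18.6) = 9.31020
T̂_A − T̂_B = 2.54280

2.543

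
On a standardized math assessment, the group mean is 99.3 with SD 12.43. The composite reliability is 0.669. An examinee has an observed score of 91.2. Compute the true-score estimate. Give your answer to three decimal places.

93.881

Regress the observed score toward the mean by the unreliability: T̂ = 0.669·91.2 + 0.331·99.3 = 61.0128 + 32.8683 = 93.8811.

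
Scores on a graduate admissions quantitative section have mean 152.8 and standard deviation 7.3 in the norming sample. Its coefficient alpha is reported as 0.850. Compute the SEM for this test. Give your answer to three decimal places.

2.827

SEM = SD · √(1 − ρ) = 7.3 × √0.150 = 7.3 × 0.3873 = 2.8273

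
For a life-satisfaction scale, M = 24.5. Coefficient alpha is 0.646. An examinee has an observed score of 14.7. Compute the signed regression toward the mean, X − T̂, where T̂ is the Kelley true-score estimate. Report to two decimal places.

T̂ = 0.646(14.7) + 0.354(24.5) = 9.4962 + 8.6730 = 18.1692 → 18.169
X − T̂ = 14.7 − 18.169 = -3.469 → -3.47

-3.47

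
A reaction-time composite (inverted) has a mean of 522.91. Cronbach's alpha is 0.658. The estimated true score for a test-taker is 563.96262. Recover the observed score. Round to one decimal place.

T̂ = ρX + (1 − ρ)μ  ⇒  X = (T̂ − (1 − ρ)μ) / ρ
X = (563.96262 − 0.342 × 522.91) / 0.658 = (563.96262 − 178.83522) / 0.658 = 385.12740 / 0.658 = 585.300

585.3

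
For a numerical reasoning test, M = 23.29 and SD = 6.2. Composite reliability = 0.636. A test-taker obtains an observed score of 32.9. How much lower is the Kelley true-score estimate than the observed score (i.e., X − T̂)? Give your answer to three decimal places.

3.498

T̂ = 0.636(32.9) + 0.364(23.29) = 20.9244 + 8.47756 = 29.40196 → 29.4020
X − T̂ = 32.9 − 29.4020 = 3.4980 → 3.498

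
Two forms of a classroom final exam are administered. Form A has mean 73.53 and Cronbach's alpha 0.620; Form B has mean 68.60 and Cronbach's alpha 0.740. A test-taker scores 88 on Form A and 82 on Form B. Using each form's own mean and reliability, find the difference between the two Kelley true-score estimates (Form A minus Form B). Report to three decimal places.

T̂_A = 0.620(88) + 0.380(73.53) = 82.50140
T̂_B = 0.740(82) + 0.260(68.60) = 78.51600
T̂_A − T̂_B = 3.98540

3.985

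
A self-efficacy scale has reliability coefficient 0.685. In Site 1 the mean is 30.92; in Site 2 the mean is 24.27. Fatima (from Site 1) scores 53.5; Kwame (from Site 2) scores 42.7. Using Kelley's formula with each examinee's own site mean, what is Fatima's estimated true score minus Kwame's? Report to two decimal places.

T̂_Fatima = 0.685(53.5) + 0.315(30.92) = 46.3873
T̂_Kwame = 0.685(42.7) + 0.315(24.27) = 36.8946
Difference = 46.3873 − 36.8946 = 9.4927

9.49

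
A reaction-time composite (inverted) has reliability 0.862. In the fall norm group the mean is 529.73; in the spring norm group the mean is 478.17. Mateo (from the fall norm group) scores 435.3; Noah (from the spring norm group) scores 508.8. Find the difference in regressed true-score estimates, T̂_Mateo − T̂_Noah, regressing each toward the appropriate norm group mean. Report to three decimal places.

-56.242

T̂_Mateo = 0.862(435.3) + 0.138(529.73) = 448.33134
T̂_Noah = 0.862(508.8) + 0.138(478.17) = 504.57306
Difference = 448.33134 − 504.57306 = -56.24172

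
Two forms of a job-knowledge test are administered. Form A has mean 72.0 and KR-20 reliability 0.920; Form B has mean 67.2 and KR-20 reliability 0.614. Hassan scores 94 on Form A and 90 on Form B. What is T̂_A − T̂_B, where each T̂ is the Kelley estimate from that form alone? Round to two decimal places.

11.04

T̂_A = 0.920(94) + 0.080(72.0) = 92.2400
T̂_B = 0.614(90) + 0.386(67.2) = 81.1992
T̂_A − T̂_B = 11.0408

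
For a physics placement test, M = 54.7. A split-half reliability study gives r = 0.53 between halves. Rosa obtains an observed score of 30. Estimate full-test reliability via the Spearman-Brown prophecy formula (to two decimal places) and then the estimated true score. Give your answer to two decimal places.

Spearman-Brown: ρ = 2r/(1 + r) = 2(0.53)/(1 + 0.53) = 1.060/1.53 = 0.6928 → 0.69
T̂ = ρX + (1 − ρ)μ
  = 0.69 × 30 + 0.31 × 54.7
  = 20.70 + 16.957
  = 37.657
  ≈ 37.66

37.66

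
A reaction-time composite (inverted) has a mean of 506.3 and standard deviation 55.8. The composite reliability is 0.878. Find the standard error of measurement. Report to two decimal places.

19.49

SEM = SD · √(1 − ρ) = 55.8 × √0.122 = 55.8 × 0.3493 = 19.490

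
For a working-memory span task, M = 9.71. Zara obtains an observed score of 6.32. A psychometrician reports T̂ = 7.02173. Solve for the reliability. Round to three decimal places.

0.793

T̂ = ρX + (1 − ρ)μ  ⇒  T̂ − μ = ρ(X − μ)
ρ = (T̂ − μ)/(X − μ) = (7.02173 − 9.71) / (6.32 − 9.71) = -2.68827 / -3.39 = 0.79300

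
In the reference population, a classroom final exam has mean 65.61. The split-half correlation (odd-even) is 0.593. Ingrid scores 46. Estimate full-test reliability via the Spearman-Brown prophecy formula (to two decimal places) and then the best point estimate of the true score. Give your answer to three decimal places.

51.099

Spearman-Brown: ρ = 2r/(1 + r) = 2(0.593)/(1 + 0.593) = 1.1860/1.593 = 0.7445 → 0.74
T̂ = ρX + (1 − ρ)μ
  = 0.74 × 46 + 0.26 × 65.61
  = 34.04 + 17.0586
  = 51.0986
  ≈ 51.099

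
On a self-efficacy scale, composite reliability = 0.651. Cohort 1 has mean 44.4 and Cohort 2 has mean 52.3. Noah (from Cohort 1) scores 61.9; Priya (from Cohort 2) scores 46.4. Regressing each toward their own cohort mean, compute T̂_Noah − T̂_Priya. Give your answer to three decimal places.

T̂_Noah = 0.651(61.9) + 0.349(44.4) = 55.79250
T̂_Priya = 0.651(46.4) + 0.349(52.3) = 48.45910
Difference = 55.79250 − 48.45910 = 7.33340

7.333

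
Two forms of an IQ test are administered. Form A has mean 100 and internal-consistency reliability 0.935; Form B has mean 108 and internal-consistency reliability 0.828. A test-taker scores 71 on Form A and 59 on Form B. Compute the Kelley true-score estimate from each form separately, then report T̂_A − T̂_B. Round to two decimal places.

T̂_A = 0.935(71) + 0.065(100) = 72.8850
T̂_B = 0.828(59) + 0.172(108) = 67.4280
T̂_A − T̂_B = 5.4570

5.46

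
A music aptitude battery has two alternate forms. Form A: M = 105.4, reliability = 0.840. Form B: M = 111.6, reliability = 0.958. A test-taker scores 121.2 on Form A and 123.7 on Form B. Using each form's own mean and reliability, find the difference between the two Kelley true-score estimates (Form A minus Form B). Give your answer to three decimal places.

T̂_A = 0.840(121.2) + 0.160(105.4) = 118.67200
T̂_B = 0.958(123.7) + 0.042(111.6) = 123.19180
T̂_A − T̂_B = -4.51980

-4.520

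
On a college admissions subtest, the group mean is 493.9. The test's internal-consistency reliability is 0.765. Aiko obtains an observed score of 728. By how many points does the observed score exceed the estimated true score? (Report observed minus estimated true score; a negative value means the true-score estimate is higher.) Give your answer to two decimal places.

55.01

Weight the observed score by reliability and the mean by (1 − reliability): T̂ = 0.765·728 + 0.235·493.9 = 556.920 + 116.0665 = 672.9865.
X − T̂ = 728 − 672.986 = 55.014 → 55.01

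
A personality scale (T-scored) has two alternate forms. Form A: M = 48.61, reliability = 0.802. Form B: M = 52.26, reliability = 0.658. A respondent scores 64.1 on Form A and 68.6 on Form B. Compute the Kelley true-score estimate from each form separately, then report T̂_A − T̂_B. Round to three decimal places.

-1.979

T̂_A = 0.802(64.1) + 0.198(48.61) = 61.03298
T̂_B = 0.658(68.6) + 0.342(52.26) = 63.01172
T̂_A − T̂_B = -1.97874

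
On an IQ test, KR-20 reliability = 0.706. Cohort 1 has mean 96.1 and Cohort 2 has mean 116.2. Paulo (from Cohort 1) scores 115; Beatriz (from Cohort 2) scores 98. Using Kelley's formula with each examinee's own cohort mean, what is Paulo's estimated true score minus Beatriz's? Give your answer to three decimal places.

6.093

T̂_Paulo = 0.706(115) + 0.294(96.1) = 109.44340
T̂_Beatriz = 0.706(98) + 0.294(116.2) = 103.35080
Difference = 109.44340 − 103.35080 = 6.09260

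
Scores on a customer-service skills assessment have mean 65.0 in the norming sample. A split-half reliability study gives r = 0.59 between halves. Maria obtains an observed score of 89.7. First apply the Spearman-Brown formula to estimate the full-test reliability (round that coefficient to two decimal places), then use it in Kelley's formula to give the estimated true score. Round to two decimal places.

Spearman-Brown: ρ = 2r/(1 + r) = 2(0.59)/(1 + 0.59) = 1.180/1.59 = 0.7421 → 0.74
Regress the observed score toward the mean by the unreliability: T̂ = 0.74·89.7 + 0.26·65.0 = 66.378 + 16.900 = 83.278.

83.28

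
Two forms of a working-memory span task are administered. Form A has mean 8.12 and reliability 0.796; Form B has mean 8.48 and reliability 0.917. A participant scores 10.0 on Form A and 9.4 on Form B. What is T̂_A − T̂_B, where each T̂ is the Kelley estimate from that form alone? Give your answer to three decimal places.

T̂_A = 0.796(10.0) + 0.204(8.12) = 9.61648
T̂_B = 0.917(9.4) + 0.083(8.48) = 9.32364
T̂_A − T̂_B = 0.29284

0.293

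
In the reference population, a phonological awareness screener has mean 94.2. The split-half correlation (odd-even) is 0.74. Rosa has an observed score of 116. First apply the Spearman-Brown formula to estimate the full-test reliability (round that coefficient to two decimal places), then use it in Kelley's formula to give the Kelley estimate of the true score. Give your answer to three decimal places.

Spearman-Brown: ρ = 2r/(1 + r) = 2(0.74)/(1 + 0.74) = 1.480/1.74 = 0.8506 → 0.85
T̂ = ρX + (1 − ρ)μ
  = 0.85 × 116 + 0.15 × 94.2
  = 98.60 + 14.130
  = 112.7300
  ≈ 112.730

112.730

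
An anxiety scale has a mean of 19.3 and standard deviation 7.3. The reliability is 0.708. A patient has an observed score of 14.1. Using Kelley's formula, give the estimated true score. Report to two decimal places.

Regress the observed score toward the mean by the unreliability: T̂ = 0.708·14.1 + 0.292·19.3 = 9.9828 + 5.6356 = 15.618.

15.62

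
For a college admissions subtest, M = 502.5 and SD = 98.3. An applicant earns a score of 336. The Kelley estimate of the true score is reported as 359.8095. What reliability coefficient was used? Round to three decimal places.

0.857

T̂ = ρX + (1 − ρ)μ  ⇒  T̂ − μ = ρ(X − μ)
ρ = (T̂ − μ)/(X − μ) = (359.8095 − 502.5) / (336 − 502.5) = -142.6905 / -166.5 = 0.85700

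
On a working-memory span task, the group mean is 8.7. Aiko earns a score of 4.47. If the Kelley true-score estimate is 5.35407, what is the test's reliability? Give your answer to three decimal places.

0.791

T̂ = ρX + (1 − ρ)μ  ⇒  T̂ − μ = ρ(X − μ)
ρ = (T̂ − μ)/(X − μ) = (5.35407 − 8.7) / (4.47 − 8.7) = -3.34593 / -4.23 = 0.79100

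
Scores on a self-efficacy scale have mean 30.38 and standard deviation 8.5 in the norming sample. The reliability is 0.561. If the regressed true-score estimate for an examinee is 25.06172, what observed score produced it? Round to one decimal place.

T̂ = ρX + (1 − ρ)μ  ⇒  X = (T̂ − (1 − ρ)μ) / ρ
X = (25.06172 − 0.439 × 30.38) / 0.561 = (25.06172 − 13.33682) / 0.561 = 11.72490 / 0.561 = 20.900

20.9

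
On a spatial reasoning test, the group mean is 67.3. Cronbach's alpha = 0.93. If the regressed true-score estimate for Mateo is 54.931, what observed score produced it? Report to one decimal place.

T̂ = ρX + (1 − ρ)μ  ⇒  X = (T̂ − (1 − ρ)μ) / ρ
X = (54.931 − 0.07 × 67.3) / 0.93 = (54.931 − 4.711) / 0.93 = 50.220 / 0.93 = 54.000

54.0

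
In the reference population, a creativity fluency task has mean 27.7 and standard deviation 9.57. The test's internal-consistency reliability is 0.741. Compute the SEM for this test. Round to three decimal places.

4.870

SEM = SD · √(1 − ρ) = 9.57 × √0.259 = 9.57 × 0.5089 = 4.8704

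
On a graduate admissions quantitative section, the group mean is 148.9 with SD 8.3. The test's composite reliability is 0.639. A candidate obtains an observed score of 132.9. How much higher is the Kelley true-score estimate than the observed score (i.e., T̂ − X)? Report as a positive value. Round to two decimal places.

Regress the observed score toward the mean by the unreliability: T̂ = 0.639·132.9 + 0.361·148.9 = 84.9231 + 53.7529 = 138.6760.
T̂ − X = 138.676 − 132.9 = 5.776 → 5.78

5.78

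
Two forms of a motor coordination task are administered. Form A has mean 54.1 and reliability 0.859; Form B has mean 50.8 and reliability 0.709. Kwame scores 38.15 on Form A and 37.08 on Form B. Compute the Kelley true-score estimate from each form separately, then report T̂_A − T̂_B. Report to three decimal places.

T̂_A = 0.859(38.15) + 0.141(54.1) = 40.39895
T̂_B = 0.709(37.08) + 0.291(50.8) = 41.07252
T̂_A − T̂_B = -0.67357

-0.674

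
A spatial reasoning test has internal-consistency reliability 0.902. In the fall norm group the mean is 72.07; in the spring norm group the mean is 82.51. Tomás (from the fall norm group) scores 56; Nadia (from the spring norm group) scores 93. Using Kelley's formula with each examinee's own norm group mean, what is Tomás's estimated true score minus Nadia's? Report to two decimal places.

T̂_Tomás = 0.902(56) + 0.098(72.07) = 57.5749
T̂_Nadia = 0.902(93) + 0.098(82.51) = 91.9720
Difference = 57.5749 − 91.9720 = -34.3971

-34.40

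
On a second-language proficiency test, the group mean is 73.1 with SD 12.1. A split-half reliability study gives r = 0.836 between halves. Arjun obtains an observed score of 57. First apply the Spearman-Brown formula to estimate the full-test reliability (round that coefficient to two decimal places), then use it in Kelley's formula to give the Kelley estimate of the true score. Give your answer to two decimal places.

Spearman-Brown: ρ = 2r/(1 + r) = 2(0.836)/(1 + 0.836) = 1.6720/1.836 = 0.9107 → 0.91
Kelley's formula gives T̂ = 0.91·57 + 0.09·73.1 = 51.87 + 6.579 = 58.449.

58.45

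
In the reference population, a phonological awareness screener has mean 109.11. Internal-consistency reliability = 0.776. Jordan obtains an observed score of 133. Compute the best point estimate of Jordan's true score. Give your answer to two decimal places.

127.65

T̂ = 0.776(133) + 0.224(109.11) = 103.208 + 24.44064 = 127.649 → 127.65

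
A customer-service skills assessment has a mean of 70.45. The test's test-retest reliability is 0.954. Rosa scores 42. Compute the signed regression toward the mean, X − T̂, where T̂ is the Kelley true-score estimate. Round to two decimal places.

Weight the observed score by reliability and the mean by (1 − reliability): T̂ = 0.954·42 + 0.046·70.45 = 40.068 + 3.24070 = 43.3087.
X − T̂ = 42 − 43.309 = -1.309 → -1.31

-1.31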